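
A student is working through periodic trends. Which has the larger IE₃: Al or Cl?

Cl

IE_3 is the cost of taking one more electron from the +2 cation: Al²⁺ still has 1 valence electron; Cl²⁺ still has 5 valence electrons.
All are still removing valence electrons, so compare the +2 ions as you would atoms: IE_3 generally rises across a period (higher Z_eff) and falls down a group (larger shell), subject to the usual subshell exceptions.
Valence configurations: Al²⁺ [Ne]3s¹, Cl²⁺ [Ne]3s²3p³.
The numbers (kJ/mol): Al 2745, Cl 3822.
Overall IE_3 order: Al < Cl.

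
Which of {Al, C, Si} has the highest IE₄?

Al

After 3 electrons have been removed, what remains? Al³⁺ is the bare [Ne] core; C³⁺ still has 1 valence electron; Si³⁺ still has 1 valence electron.
Pulling an electron out of a noble-gas core costs far more than removing a remaining valence electron, so Al sits at the high end of IE_4.
Valence configurations: C³⁺ [He]2s¹, Si³⁺ [Ne]3s¹.
Tabulated IE_4 (kJ/mol): Al 11577, C 6223, Si 4356.
Hence IE_4: Si < C < Al.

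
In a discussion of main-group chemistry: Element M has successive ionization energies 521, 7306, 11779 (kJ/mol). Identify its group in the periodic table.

Group 1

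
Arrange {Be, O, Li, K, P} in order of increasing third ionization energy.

The third ionization energy removes an electron from the +2 ion. For each element: Be²⁺ is the bare [He] core; O²⁺ still has 4 valence electrons; Li²⁺ is already 1 electron into the core; K²⁺ is already 1 electron into the core; P²⁺ still has 3 valence electrons.
Usually core removal costs more than valence removal, but here the competition is close: a tightly held n=2 valence electron can cost more to remove than an n=3 core electron, so the actual values have to decide it.
Valence configurations: O²⁺ [He]2s²2p², P²⁺ [Ne]3s²3p¹.
Tabulated IE_3 (kJ/mol): Be 14849, O 5300, Li 11815, K 4420, P 2914.
Hence IE_3: P < K < O < Li < Be.

P, K, O, Li, Be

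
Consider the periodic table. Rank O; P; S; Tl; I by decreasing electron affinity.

I, S, O, P, Tl

O is in period 2, group 16; P is in period 3, group 15; S is in period 3, group 16; I is in period 5, group 17; Tl is in period 6, group 13.
Adding an electron releases more energy for atoms nearer the top right (short of the noble gases).
Neither a single period nor a single group — weigh both effects.
P > Tl: both effects reinforce here, so P is clearly the higher of the two.
O > P: relative to P, both the across-period and down-group shifts push O's electron affinity up.
S > O: this pair runs against the simple trend — see the exception note.
I > S: the two effects oppose for this pair; the across-period effect wins (295 vs 200 kJ/mol).
Note the exception: S has a higher electron affinity than O, contrary to the simple trend — the compact 2p subshell of O repels the added electron more than S's larger 3p does.
For reference (kJ/mol): O 141, P 72, S 200, I 295, Tl 19.
So from highest to lowest: I > S > O > P > Tl.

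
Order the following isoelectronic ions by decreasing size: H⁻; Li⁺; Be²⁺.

All of these have 2 electrons, so size is governed by nuclear charge alone: the more protons, the stronger the pull on the same electron cloud, and the smaller the ion.
Nuclear charges: Be²⁺ (Z=4), Li⁺ (Z=3), H⁻ (Z=1).
Largest to smallest: H⁻ > Li⁺ > Be²⁺.

H⁻ > Li⁺ > Be²⁺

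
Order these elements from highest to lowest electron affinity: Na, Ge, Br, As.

Br > Ge > As > Na

Na is in period 3, group 1; Ge is in period 4, group 14; As is in period 4, group 15; Br is in period 4, group 17.
Adding an electron releases more energy for atoms nearer the top right (short of the noble gases).
Neither a single period nor a single group — weigh both effects.
As > Na: the two effects oppose for this pair; the across-period effect wins (78 vs 53 kJ/mol).
Ge > As: this pair runs against the simple trend — see the exception note.
Br > Ge: both are in period 4; the period trend gives Br the larger value.
Note the exception: Ge has a higher electron affinity than As, contrary to the simple trend — adding an electron to As's half-filled 4p³ is unfavourable, so Ge (4p²) has the more exothermic EA.
For reference (kJ/mol): Na 53, Ge 119, As 78, Br 325.
So from highest to lowest: Br > Ge > As > Na.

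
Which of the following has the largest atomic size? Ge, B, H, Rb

Rb

Radius decreases left→right (rising Z_eff, same n) and increases top→bottom (higher n).
Here both period and group differ, so the two effects have to be weighed against each other.
B > H: period and group pull opposite ways; the down-group shift dominates (85 vs 32 pm).
Ge > B: the two effects oppose for this pair; the down-group effect wins (121 vs 85 pm).
Rb > Ge: both effects reinforce here, so Rb is clearly the larger of the two.
Tabulated atomic radius (pm): H 32, B 85, Ge 121, Rb 210.
The largest atomic size among these belongs to Rb.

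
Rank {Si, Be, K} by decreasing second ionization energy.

K, Be, Si

Consider each +1 ion: Si⁺ still has 3 valence electrons; Be⁺ still has 1 valence electron; K⁺ is the bare [Ar] core.
Core electrons are held far more tightly than valence electrons, so K tops the IE_2 order.
Valence configurations: Si⁺ [Ne]3s²3p¹, Be⁺ [He]2s¹.
The numbers (kJ/mol): Si 1577, Be 1757, K 3052.
So the second ionization energies run Si < Be < K.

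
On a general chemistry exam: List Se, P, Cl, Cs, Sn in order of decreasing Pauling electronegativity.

P is in period 3, group 15; Cl is in period 3, group 17; Se is in period 4, group 16; Sn is in period 5, group 14; Cs is in period 6, group 1.
Smaller atoms with higher effective nuclear charge are more electronegative.
Here both period and group differ, so the two effects have to be weighed against each other.
Sn > Cs: relative to Cs, both the across-period and down-group shifts push Sn's electronegativity up.
P > Sn: relative to Sn, both the across-period and down-group shifts push P's electronegativity up.
Se > P: period and group pull opposite ways; the across-period shift dominates (2.55 vs 2.19).
Cl > Se: both effects reinforce here, so Cl is clearly the higher of the two.
For reference (Pauling): P 2.19, Cl 3.16, Se 2.55, Sn 1.96, Cs 0.79.
So from highest to lowest: Cl > Se > P > Sn > Cs.

Cl, Se, P, Sn, Cs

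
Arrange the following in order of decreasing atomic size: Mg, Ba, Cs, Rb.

Cs > Rb > Ba > Mg

Mg is in period 3, group 2; Rb is in period 5, group 1; Cs is in period 6, group 1; Ba is in period 6, group 2.
Moving right in a period, electrons are added to the same shell under a stronger nuclear pull, so atoms get smaller; moving down, a new shell is opened and atoms get larger.
Here both period and group differ, so the two effects have to be weighed against each other.
Ba > Mg: they share group 2; the group trend gives Ba the larger value.
Rb > Ba: the two effects oppose for this pair; the across-period effect wins (210 vs 196 pm).
Cs > Rb: they share group 1; the group trend gives Cs the larger value.
Approximate values (pm): Mg 139, Rb 210, Cs 232, Ba 196.
So from largest to smallest: Cs > Rb > Ba > Mg.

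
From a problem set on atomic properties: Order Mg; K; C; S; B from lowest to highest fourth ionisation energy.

The fourth ionization energy removes an electron from the +3 ion. For each element: Mg³⁺ is already 1 electron into the core; K³⁺ is already 2 electrons into the core; C³⁺ still has 1 valence electron; S³⁺ still has 3 valence electrons; B³⁺ is the bare [He] core.
Usually core removal costs more than valence removal, but here the competition is close: a tightly held n=2 valence electron can cost more to remove than an n=3 core electron, so the actual values have to decide it.
Valence configurations: C³⁺ [He]2s¹, S³⁺ [Ne]3s²3p¹.
The numbers (kJ/mol): Mg 10543, K 5877, C 6223, S 4556, B 25026.
So the fourth ionization energies run S < K < C < Mg < B.

S < K < C < Mg < B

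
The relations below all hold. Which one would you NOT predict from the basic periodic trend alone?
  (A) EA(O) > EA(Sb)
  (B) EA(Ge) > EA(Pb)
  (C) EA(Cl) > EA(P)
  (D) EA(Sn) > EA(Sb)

The general trend: electron affinity increases across a period and decreases down a group.
(A) O (period 2, group 16) vs Sb (period 5, group 15): the stated order agrees with the simple trend.
(B) Ge (period 4, group 14) vs Pb (period 6, group 14): the stated order agrees with the simple trend.
(C) Cl (period 3, group 17) vs P (period 3, group 15): the stated order agrees with the simple trend.
(D) Sn (period 5, group 14) vs Sb (period 5, group 15): the stated order contradicts the simple trend.
The exception is (D): adding an electron to Sb's half-filled 5p³ is unfavourable, so Sn has the more exothermic EA.

(D)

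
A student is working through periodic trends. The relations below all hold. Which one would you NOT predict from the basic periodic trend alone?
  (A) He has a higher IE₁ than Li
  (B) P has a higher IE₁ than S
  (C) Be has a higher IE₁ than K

(B)

The general trend: IE₁ increases across a period and decreases down a group.
(A) He (period 1, group 18) vs Li (period 2, group 1): the stated order agrees with the simple trend.
(B) P (period 3, group 15) vs S (period 3, group 16): the stated order contradicts the simple trend.
(C) Be (period 2, group 2) vs K (period 4, group 1): the stated order agrees with the simple trend.
The exception is (B): S (3p⁴) ionizes more easily than half-filled P (3p³) because the paired 3p electron in S is pushed out by e⁻–e⁻ repulsion.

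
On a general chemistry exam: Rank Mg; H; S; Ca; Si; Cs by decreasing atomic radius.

Atomic radius shrinks across a period as nuclear charge pulls the same shell inward, and grows down a group as new shells are added.
Neither a single period nor a single group — weigh both effects.
S > H: the two effects oppose for this pair; the down-group effect wins (103 vs 32 pm).
Si > S: Si lies to the left of S in period 3, so the across-period effect alone puts Si larger.
Mg > Si: Mg lies to the left of Si in period 3, so the across-period effect alone puts Mg larger.
Ca > Mg: Ca sits below Mg in group 2, so the down-group effect alone puts Ca larger.
Cs > Ca: relative to Ca, both the across-period and down-group shifts push Cs's atomic radius up.
Tabulated atomic radius (pm): H 32, Mg 139, Si 116, S 103, Ca 171, Cs 232.
So from largest to smallest: Cs > Ca > Mg > Si > S > H.

Cs > Ca > Mg > Si > S > H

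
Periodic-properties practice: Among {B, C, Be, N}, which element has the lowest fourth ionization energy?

C

IE_4 is the cost of taking one more electron from the +3 cation: B³⁺ is the bare [He] core; C³⁺ still has 1 valence electron; Be³⁺ is already 1 electron into the core; N³⁺ still has 2 valence electrons.
Breaking into a closed-shell core is much more expensive than removing a leftover valence electron — Be and B have the largest IE_4 here.
Valence configurations: C³⁺ [He]2s¹, N³⁺ [He]2s².
Approximate IE_4 values (kJ/mol): B 25026, C 6223, Be 21007, N 7475.
Overall IE_4 order: C < N < Be < B.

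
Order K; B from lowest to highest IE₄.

K < B

The fourth ionization energy removes an electron from the +3 ion. For each element: K³⁺ is already 2 electrons into the core; B³⁺ is the bare [He] core.
All of these are removing an electron from a noble-gas core or deeper; the smaller core (lower principal quantum number) is held far more tightly, and within a period the higher nuclear charge binds the same core more tightly.
Approximate IE_4 values (kJ/mol): K 5877, B 25026.
Hence IE_4: K < B.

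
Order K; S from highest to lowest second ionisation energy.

K > S

IE_2 is the cost of taking one more electron from the +1 cation: K⁺ is the bare [Ar] core; S⁺ still has 5 valence electrons.
Core electrons are held far more tightly than valence electrons, so K tops the IE_2 order.
The numbers (kJ/mol): K 3052, S 2252.
Overall IE_2 order: S < K.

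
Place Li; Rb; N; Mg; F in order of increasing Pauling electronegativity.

Rb, Li, Mg, N, F

Li is in period 2, group 1; N is in period 2, group 15; F is in period 2, group 17; Mg is in period 3, group 2; Rb is in period 5, group 1.
EN rises left→right (higher Z_eff, smaller atoms) and falls top→bottom (larger, more shielded atoms).
Neither a single period nor a single group — weigh both effects.
Li > Rb: they share group 1; the group trend gives Li the larger value.
Mg > Li: period and group pull opposite ways; the across-period shift dominates (1.31 vs 0.98).
N > Mg: relative to Mg, both the across-period and down-group shifts push N's electronegativity up.
F > N: F lies to the right of N in period 2, so the across-period effect alone puts F higher.
Tabulated electronegativity (Pauling): Li 0.98, N 3.04, F 3.98, Mg 1.31, Rb 0.82.
So from lowest to highest: Rb < Li < Mg < N < F.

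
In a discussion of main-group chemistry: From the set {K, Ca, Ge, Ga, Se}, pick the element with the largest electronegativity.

Atoms toward the upper right of the periodic table pull bonding electrons most strongly.
All lie in period 4, so electronegativity increases left to right.
The largest electronegativity among these belongs to Se.

Se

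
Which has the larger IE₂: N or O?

O

After 1 electron has been removed, what remains? N⁺ still has 4 valence electrons; O⁺ still has 5 valence electrons.
All are still removing valence electrons, so compare the +1 ions as you would atoms: IE_2 generally rises across a period (higher Z_eff) and falls down a group (larger shell), subject to the usual subshell exceptions.
Valence configurations: N⁺ [He]2s²2p², O⁺ [He]2s²2p³.
Tabulated IE_2 (kJ/mol): N 2856, O 3388.
So the second ionization energies run N < O.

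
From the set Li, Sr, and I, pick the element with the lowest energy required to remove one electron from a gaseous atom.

Li is in period 2, group 1; Sr is in period 5, group 2; I is in period 5, group 17.
IE₁ increases left→right with effective nuclear charge and decreases top→bottom as the valence shell moves farther out.
Neither a single period nor a single group — weigh both effects.
Sr > Li: the two effects oppose for this pair; the across-period effect wins (550 vs 520 kJ/mol).
I > Sr: both are in period 5; the period trend gives I the larger value.
Approximate values (kJ/mol): Li 520, Sr 550, I 1008.
The lowest energy required to remove one electron from a gaseous atom among these belongs to Li.

Li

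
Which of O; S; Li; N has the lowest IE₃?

S

After 2 electrons have been removed, what remains? O²⁺ still has 4 valence electrons; S²⁺ still has 4 valence electrons; Li²⁺ is already 1 electron into the core; N²⁺ still has 3 valence electrons.
Core electrons are held far more tightly than valence electrons, so Li tops the IE_3 order.
Valence configurations: O²⁺ [He]2s²2p², S²⁺ [Ne]3s²3p², N²⁺ [He]2s²2p¹.
The numbers (kJ/mol): O 5300, S 3357, Li 11815, N 4578.
Putting it together, IE_3: S < N < O < Li.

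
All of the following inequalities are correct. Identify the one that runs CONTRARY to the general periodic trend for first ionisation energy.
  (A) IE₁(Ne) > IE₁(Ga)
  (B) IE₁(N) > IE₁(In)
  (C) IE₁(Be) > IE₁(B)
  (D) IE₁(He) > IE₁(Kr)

(C)

The general trend: first ionisation energy increases across a period and decreases down a group.
(A) Ne (period 2, group 18) vs Ga (period 4, group 13): the stated order agrees with the simple trend.
(B) N (period 2, group 15) vs In (period 5, group 13): the stated order agrees with the simple trend.
(C) Be (period 2, group 2) vs B (period 2, group 13): the stated order contradicts the simple trend.
(D) He (period 1, group 18) vs Kr (period 4, group 18): the stated order agrees with the simple trend.
The exception is (C): removing B's lone 2p electron is easier than breaking Be's filled 2s².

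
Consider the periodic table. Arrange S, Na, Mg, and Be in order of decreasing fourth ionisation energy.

Be > Mg > Na > S

After 3 electrons have been removed, what remains? S³⁺ still has 3 valence electrons; Na³⁺ is already 2 electrons into the core; Mg³⁺ is already 1 electron into the core; Be³⁺ is already 1 electron into the core.
Breaking into a closed-shell core is much more expensive than removing a leftover valence electron — Na, Mg and Be have the largest IE_4 here.
Approximate IE_4 values (kJ/mol): S 4556, Na 9543, Mg 10543, Be 21007.
So the fourth ionization energies run S < Na < Mg < Be.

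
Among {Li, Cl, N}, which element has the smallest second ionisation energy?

Cl

Consider each +1 ion: Li⁺ is the bare [He] core; Cl⁺ still has 6 valence electrons; N⁺ still has 4 valence electrons.
Breaking into a closed-shell core is much more expensive than removing a leftover valence electron — Li has the largest IE_2 here.
Valence configurations: Cl⁺ [Ne]3s²3p⁴, N⁺ [He]2s²2p².
Approximate IE_2 values (kJ/mol): Li 7298, Cl 2298, N 2856.
Putting it together, IE_2: Cl < N < Li.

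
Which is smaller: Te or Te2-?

Te

Forming Te2- adds 2 electrons to Te. More electron–electron repulsion in the same shell, with unchanged nuclear charge, lets the cloud expand.
An anion is larger than its parent atom: Te2- > Te.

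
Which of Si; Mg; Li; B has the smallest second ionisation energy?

Mg

After 1 electron has been removed, what remains? Si⁺ still has 3 valence electrons; Mg⁺ still has 1 valence electron; Li⁺ is the bare [He] core; B⁺ still has 2 valence electrons.
Breaking into a closed-shell core is much more expensive than removing a leftover valence electron — Li has the largest IE_2 here.
Valence configurations: Si⁺ [Ne]3s²3p¹, Mg⁺ [Ne]3s¹, B⁺ [He]2s².
Approximate IE_2 values (kJ/mol): Si 1577, Mg 1451, Li 7298, B 2427.
So the second ionization energies run Mg < Si < B < Li.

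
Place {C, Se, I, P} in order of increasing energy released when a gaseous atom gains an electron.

P < C < Se < I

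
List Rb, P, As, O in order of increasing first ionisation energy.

Rb, As, P, O

O is in period 2, group 16; P is in period 3, group 15; As is in period 4, group 15; Rb is in period 5, group 1.
Across a period the outer electron is held more tightly (higher IE₁); down a group it sits in a higher shell, more shielded, and comes off more easily.
Neither a single period nor a single group — weigh both effects.
As > Rb: both effects reinforce here, so As is clearly the higher of the two.
P > As: P sits above As in group 15, so the down-group effect alone puts P higher.
O > P: both effects reinforce here, so O is clearly the higher of the two.
For reference (kJ/mol): O 1314, P 1012, As 947, Rb 403.
So from lowest to highest: Rb < As < P < O.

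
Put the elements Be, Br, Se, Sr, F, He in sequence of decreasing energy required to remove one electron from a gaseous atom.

He is in period 1, group 18; Be is in period 2, group 2; F is in period 2, group 17; Se is in period 4, group 16; Br is in period 4, group 17; Sr is in period 5, group 2.
Across a period the outer electron is held more tightly (higher IE₁); down a group it sits in a higher shell, more shielded, and comes off more easily.
Here both period and group differ, so the two effects have to be weighed against each other.
Be > Sr: Be sits above Sr in group 2, so the down-group effect alone puts Be higher.
Se > Be: period and group pull opposite ways; the across-period shift dominates (941 vs 900 kJ/mol).
Br > Se: both are in period 4; the period trend gives Br the larger value.
F > Br: F sits above Br in group 17, so the down-group effect alone puts F higher.
He > F: both effects reinforce here, so He is clearly the higher of the two.
Approximate values (kJ/mol): He 2372, Be 900, F 1681, Se 941, Br 1140, Sr 550.
So from highest to lowest: He > F > Br > Se > Be > Sr.

He > F > Br > Se > Be > Sr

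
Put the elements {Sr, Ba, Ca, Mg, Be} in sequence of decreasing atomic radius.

Be is in period 2, group 2; Mg is in period 3, group 2; Ca is in period 4, group 2; Sr is in period 5, group 2; Ba is in period 6, group 2.
Across a period the added protons contract the valence shell; down a group each new principal shell makes the atom larger.
All are in group 2, so atomic radius increases down the group.
So from largest to smallest: Ba > Sr > Ca > Mg > Be.

Ba > Sr > Ca > Mg > Be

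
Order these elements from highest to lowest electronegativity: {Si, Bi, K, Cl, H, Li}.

Cl > H > Bi > Si > Li > K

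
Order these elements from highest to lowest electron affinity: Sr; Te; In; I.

Sr is in period 5, group 2; In is in period 5, group 13; Te is in period 5, group 16; I is in period 5, group 17.
Electron affinity generally becomes more exothermic across a period toward the halogens and less exothermic down a group.
All lie in period 5, so electron affinity increases left to right.
So from highest to lowest: I > Te > In > Sr.

I > Te > In > Sr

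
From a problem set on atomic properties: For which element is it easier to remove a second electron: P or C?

Consider each +1 ion: P⁺ still has 4 valence electrons; C⁺ still has 3 valence electrons.
All are still removing valence electrons, so compare the +1 ions as you would atoms: IE_2 generally rises across a period (higher Z_eff) and falls down a group (larger shell), subject to the usual subshell exceptions.
Valence configurations: P⁺ [Ne]3s²3p², C⁺ [He]2s²2p¹.
Tabulated IE_2 (kJ/mol): P 1907, C 2353.
Putting it together, IE_2: P < C.

P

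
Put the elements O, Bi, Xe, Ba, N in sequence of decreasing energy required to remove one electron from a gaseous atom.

First ionization energy rises across a period (greater Z_eff holds electrons more tightly) and falls down a group (valence electrons are farther from the nucleus).
Neither a single period nor a single group — weigh both effects.
Bi > Ba: both are in period 6; the period trend gives Bi the larger value.
Xe > Bi: both effects reinforce here, so Xe is clearly the higher of the two.
O > Xe: period and group pull opposite ways; the down-group shift dominates (1314 vs 1170 kJ/mol).
N > O: this pair runs against the simple trend — see the exception note.
Note the exception: N has a higher first ionization energy than O, contrary to the simple trend — pairing an electron in O's 2p⁴ costs repulsion energy, so O ionizes more easily than half-filled N (2p³).
Tabulated first ionization energy (kJ/mol): N 1402, O 1314, Xe 1170, Ba 503, Bi 703.
So from highest to lowest: N > O > Xe > Bi > Ba.

N > O > Xe > Bi > Ba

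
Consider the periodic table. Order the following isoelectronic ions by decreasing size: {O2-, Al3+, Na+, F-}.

O2- > F- > Na+ > Al3+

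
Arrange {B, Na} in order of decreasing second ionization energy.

Na, B

IE_2 is the cost of taking one more electron from the +1 cation: B⁺ still has 2 valence electrons; Na⁺ is the bare [Ne] core.
Breaking into a closed-shell core is much more expensive than removing a leftover valence electron — Na has the largest IE_2 here.
Tabulated IE_2 (kJ/mol): B 2427, Na 4562.
Hence IE_2: B < Na.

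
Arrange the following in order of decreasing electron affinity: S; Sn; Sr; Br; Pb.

Br > S > Sn > Pb > Sr

S is in period 3, group 16; Br is in period 4, group 17; Sr is in period 5, group 2; Sn is in period 5, group 14; Pb is in period 6, group 14.
Electron affinity generally becomes more exothermic across a period toward the halogens and less exothermic down a group.
Neither a single period nor a single group — weigh both effects.
Pb > Sr: period and group pull opposite ways; the across-period shift dominates (35 vs 5 kJ/mol).
Sn > Pb: Sn sits above Pb in group 14, so the down-group effect alone puts Sn higher.
S > Sn: relative to Sn, both the across-period and down-group shifts push S's electron affinity up.
Br > S: period and group pull opposite ways; the across-period shift dominates (325 vs 200 kJ/mol).
For reference (kJ/mol): S 200, Br 325, Sr 5, Sn 107, Pb 35.
So from highest to lowest: Br > S > Sn > Pb > Sr.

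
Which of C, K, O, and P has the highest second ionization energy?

O

The second ionization energy removes an electron from the +1 ion. For each element: C⁺ still has 3 valence electrons; K⁺ is the bare [Ar] core; O⁺ still has 5 valence electrons; P⁺ still has 4 valence electrons.
Usually core removal costs more than valence removal, but here the competition is close: a tightly held n=2 valence electron can cost more to remove than an n=3 core electron, so the actual values have to decide it.
Valence configurations: C⁺ [He]2s²2p¹, O⁺ [He]2s²2p³, P⁺ [Ne]3s²3p².
Approximate IE_2 values (kJ/mol): C 2353, K 3052, O 3388, P 1907.
Putting it together, IE_2: P < C < K < O.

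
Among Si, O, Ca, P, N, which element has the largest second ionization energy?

O

Consider each +1 ion: Si⁺ still has 3 valence electrons; O⁺ still has 5 valence electrons; Ca⁺ still has 1 valence electron; P⁺ still has 4 valence electrons; N⁺ still has 4 valence electrons.
All are still removing valence electrons, so compare the +1 ions as you would atoms: IE_2 generally rises across a period (higher Z_eff) and falls down a group (larger shell), subject to the usual subshell exceptions.
Valence configurations: Si⁺ [Ne]3s²3p¹, O⁺ [He]2s²2p³, Ca⁺ [Ar]4s¹, P⁺ [Ne]3s²3p², N⁺ [He]2s²2p².
The numbers (kJ/mol): Si 1577, O 3388, Ca 1145, P 1907, N 2856.
So the second ionization energies run Ca < Si < P < N < O.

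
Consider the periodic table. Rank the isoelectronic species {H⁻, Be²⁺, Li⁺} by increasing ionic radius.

Be²⁺ < Li⁺ < H⁻

All of these have 2 electrons, so size is governed by nuclear charge alone: the more protons, the stronger the pull on the same electron cloud, and the smaller the ion.
Nuclear charges: Be²⁺ (Z=4), Li⁺ (Z=3), H⁻ (Z=1).
Smallest to largest: Be²⁺ < Li⁺ < H⁻.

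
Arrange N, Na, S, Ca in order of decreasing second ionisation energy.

The second ionization energy removes an electron from the +1 ion. For each element: N⁺ still has 4 valence electrons; Na⁺ is the bare [Ne] core; S⁺ still has 5 valence electrons; Ca⁺ still has 1 valence electron.
Pulling an electron out of a noble-gas core costs far more than removing a remaining valence electron, so Na sits at the high end of IE_2.
Valence configurations: N⁺ [He]2s²2p², S⁺ [Ne]3s²3p³, Ca⁺ [Ar]4s¹.
Tabulated IE_2 (kJ/mol): N 2856, Na 4562, S 2252, Ca 1145.
Overall IE_2 order: Ca < S < N < Na.

Na > N > S > Ca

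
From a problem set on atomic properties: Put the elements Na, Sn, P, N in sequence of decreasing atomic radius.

N is in period 2, group 15; Na is in period 3, group 1; P is in period 3, group 15; Sn is in period 5, group 14.
Atomic radius shrinks across a period as nuclear charge pulls the same shell inward, and grows down a group as new shells are added.
Neither a single period nor a single group — weigh both effects.
P > N: P sits below N in group 15, so the down-group effect alone puts P larger.
Sn > P: both effects reinforce here, so Sn is clearly the larger of the two.
Na > Sn: period and group pull opposite ways; the across-period shift dominates (155 vs 140 pm).
For reference (pm): N 71, Na 155, P 111, Sn 140.
So from largest to smallest: Na > Sn > P > N.

Na > Sn > P > N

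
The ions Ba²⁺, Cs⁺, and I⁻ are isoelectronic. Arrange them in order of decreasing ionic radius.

I⁻ > Cs⁺ > Ba²⁺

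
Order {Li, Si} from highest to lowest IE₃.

Consider each +2 ion: Li²⁺ is already 1 electron into the core; Si²⁺ still has 2 valence electrons.
Pulling an electron out of a noble-gas core costs far more than removing a remaining valence electron, so Li sits at the high end of IE_3.
Tabulated IE_3 (kJ/mol): Li 11815, Si 3232.
Putting it together, IE_3: Si < Li.

Li, Si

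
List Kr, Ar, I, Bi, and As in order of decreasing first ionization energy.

Ar > Kr > I > As > Bi

Ar is in period 3, group 18; As is in period 4, group 15; Kr is in period 4, group 18; I is in period 5, group 17; Bi is in period 6, group 15.
First ionization energy rises across a period (greater Z_eff holds electrons more tightly) and falls down a group (valence electrons are farther from the nucleus).
Here both period and group differ, so the two effects have to be weighed against each other.
As > Bi: they share group 15; the group trend gives As the larger value.
I > As: period and group pull opposite ways; the across-period shift dominates (1008 vs 947 kJ/mol).
Kr > I: both effects reinforce here, so Kr is clearly the higher of the two.
Ar > Kr: Ar sits above Kr in group 18, so the down-group effect alone puts Ar higher.
Approximate values (kJ/mol): Ar 1521, As 947, Kr 1351, I 1008, Bi 703.
So from highest to lowest: Ar > Kr > I > As > Bi.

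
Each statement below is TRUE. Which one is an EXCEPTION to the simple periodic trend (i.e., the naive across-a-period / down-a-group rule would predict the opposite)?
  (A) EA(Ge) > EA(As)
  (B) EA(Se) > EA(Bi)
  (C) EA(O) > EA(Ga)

(A)

The general trend: electron affinity increases across a period and decreases down a group.
(A) Ge (period 4, group 14) vs As (period 4, group 15): the stated order contradicts the simple trend.
(B) Se (period 4, group 16) vs Bi (period 6, group 15): the stated order agrees with the simple trend.
(C) O (period 2, group 16) vs Ga (period 4, group 13): the stated order agrees with the simple trend.
The exception is (A): adding an electron to As's half-filled 4p³ is unfavourable, so Ge (4p²) has the more exothermic EA.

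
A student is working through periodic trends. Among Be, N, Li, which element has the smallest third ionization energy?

N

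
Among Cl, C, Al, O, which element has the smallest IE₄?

Consider each +3 ion: Cl³⁺ still has 4 valence electrons; C³⁺ still has 1 valence electron; Al³⁺ is the bare [Ne] core; O³⁺ still has 3 valence electrons.
Pulling an electron out of a noble-gas core costs far more than removing a remaining valence electron, so Al sits at the high end of IE_4.
Valence configurations: Cl³⁺ [Ne]3s²3p², C³⁺ [He]2s¹, O³⁺ [He]2s²2p¹.
The numbers (kJ/mol): Cl 5159, C 6223, Al 11577, O 7469.
Hence IE_4: Cl < C < O < Al.

Cl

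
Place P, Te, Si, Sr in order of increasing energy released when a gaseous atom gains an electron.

Sr, P, Si, Te

EA tends to increase across a period and decrease down a group, though the pattern is less regular than for IE or radius.
Neither a single period nor a single group — weigh both effects.
P > Sr: relative to Sr, both the across-period and down-group shifts push P's electron affinity up.
Si > P: this pair runs against the simple trend — see the exception note.
Te > Si: the two effects oppose for this pair; the across-period effect wins (190 vs 134 kJ/mol).
Note the exception: Si has a higher electron affinity than P, contrary to the simple trend — adding an electron to P's half-filled 3p³ is unfavourable, so Si (3p²) has the more exothermic EA.
Approximate values (kJ/mol): Si 134, P 72, Sr 5, Te 190.
So from lowest to highest: Sr < P < Si < Te.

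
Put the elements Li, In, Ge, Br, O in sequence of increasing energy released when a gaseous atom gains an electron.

Li is in period 2, group 1; O is in period 2, group 16; Ge is in period 4, group 14; Br is in period 4, group 17; In is in period 5, group 13.
Adding an electron releases more energy for atoms nearer the top right (short of the noble gases).
Neither a single period nor a single group — weigh both effects.
Li > In: period and group pull opposite ways; the down-group shift dominates (60 vs 29 kJ/mol).
Ge > Li: the two effects oppose for this pair; the across-period effect wins (119 vs 60 kJ/mol).
O > Ge: relative to Ge, both the across-period and down-group shifts push O's electron affinity up.
Br > O: period and group pull opposite ways; the across-period shift dominates (325 vs 141 kJ/mol).
Approximate values (kJ/mol): Li 60, O 141, Ge 119, Br 325, In 29.
So from lowest to highest: In < Li < Ge < O < Br.

In < Li < Ge < O < Br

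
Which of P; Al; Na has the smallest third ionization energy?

Al

IE_3 is the cost of taking one more electron from the +2 cation: P²⁺ still has 3 valence electrons; Al²⁺ still has 1 valence electron; Na²⁺ is already 1 electron into the core.
Breaking into a closed-shell core is much more expensive than removing a leftover valence electron — Na has the largest IE_3 here.
Valence configurations: P²⁺ [Ne]3s²3p¹, Al²⁺ [Ne]3s¹.
Tabulated IE_3 (kJ/mol): P 2914, Al 2745, Na 6910.
Putting it together, IE_3: Al < P < Na.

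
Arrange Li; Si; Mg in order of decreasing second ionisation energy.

Li > Si > Mg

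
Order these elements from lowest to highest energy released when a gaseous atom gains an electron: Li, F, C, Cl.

Li, C, F, Cl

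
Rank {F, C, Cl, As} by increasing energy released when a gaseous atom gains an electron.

As, C, F, Cl

C is in period 2, group 14; F is in period 2, group 17; Cl is in period 3, group 17; As is in period 4, group 15.
Adding an electron releases more energy for atoms nearer the top right (short of the noble gases).
Here both period and group differ, so the two effects have to be weighed against each other.
C > As: the two effects oppose for this pair; the down-group effect wins (122 vs 78 kJ/mol).
F > C: both are in period 2; the period trend gives F the larger value.
Cl > F: this pair runs against the simple trend — see the exception note.
Note the exception: Cl has a higher electron affinity than F, contrary to the simple trend — F's small 2p subshell makes the incoming electron feel strong e⁻–e⁻ repulsion, so Cl actually releases more energy on gaining an electron.
Tabulated electron affinity (kJ/mol): C 122, F 328, Cl 349, As 78.
So from lowest to highest: As < C < F < Cl.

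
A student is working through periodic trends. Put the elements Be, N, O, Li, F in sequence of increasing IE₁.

Li is in period 2, group 1; Be is in period 2, group 2; N is in period 2, group 15; O is in period 2, group 16; F is in period 2, group 17.
First ionization energy rises across a period (greater Z_eff holds electrons more tightly) and falls down a group (valence electrons are farther from the nucleus).
All lie in period 2; the across-period trend (first ionization energy increases left to right) applies, with the exception below.
Note the exception: N has a higher first ionization energy than O, contrary to the simple trend — pairing an electron in O's 2p⁴ costs repulsion energy, so O ionizes more easily than half-filled N (2p³).
Approximate values (kJ/mol): Li 520, Be 900, N 1402, O 1314, F 1681.
So from lowest to highest: Li < Be < O < N < F.

Li < Be < O < N < F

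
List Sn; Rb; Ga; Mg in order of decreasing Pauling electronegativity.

Sn, Ga, Mg, Rb

Mg is in period 3, group 2; Ga is in period 4, group 13; Rb is in period 5, group 1; Sn is in period 5, group 14.
Electronegativity increases across a period and decreases down a group, tracking effective nuclear charge and atomic size.
Here both period and group differ, so the two effects have to be weighed against each other.
Mg > Rb: both effects reinforce here, so Mg is clearly the higher of the two.
Ga > Mg: the two effects oppose for this pair; the across-period effect wins (1.81 vs 1.31).
Sn > Ga: period and group pull opposite ways; the across-period shift dominates (1.96 vs 1.81).
Tabulated electronegativity (Pauling): Mg 1.31, Ga 1.81, Rb 0.82, Sn 1.96.
So from highest to lowest: Sn > Ga > Mg > Rb.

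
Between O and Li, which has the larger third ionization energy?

Li

Consider each +2 ion: O²⁺ still has 4 valence electrons; Li²⁺ is already 1 electron into the core.
Pulling an electron out of a noble-gas core costs far more than removing a remaining valence electron, so Li sits at the high end of IE_3.
Approximate IE_3 values (kJ/mol): O 5300, Li 11815.
So the third ionization energies run O < Li.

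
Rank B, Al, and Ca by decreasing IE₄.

B > Al > Ca

After 3 electrons have been removed, what remains? B³⁺ is the bare [He] core; Al³⁺ is the bare [Ne] core; Ca³⁺ is already 1 electron into the core.
All of these are removing an electron from a noble-gas core or deeper; the smaller core (lower principal quantum number) is held far more tightly, and within a period the higher nuclear charge binds the same core more tightly.
Tabulated IE_4 (kJ/mol): B 25026, Al 11577, Ca 6491.
So the fourth ionization energies run Ca < Al < B.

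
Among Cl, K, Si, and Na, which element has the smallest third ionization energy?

IE_3 is the cost of taking one more electron from the +2 cation: Cl²⁺ still has 5 valence electrons; K²⁺ is already 1 electron into the core; Si²⁺ still has 2 valence electrons; Na²⁺ is already 1 electron into the core.
Core electrons are held far more tightly than valence electrons, so K and Na top the IE_3 order.
Valence configurations: Cl²⁺ [Ne]3s²3p³, Si²⁺ [Ne]3s².
Tabulated IE_3 (kJ/mol): Cl 3822, K 4420, Si 3232, Na 6910.
So the third ionization energies run Si < Cl < K < Na.

Si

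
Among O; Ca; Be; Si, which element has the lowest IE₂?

IE_2 is the cost of taking one more electron from the +1 cation: O⁺ still has 5 valence electrons; Ca⁺ still has 1 valence electron; Be⁺ still has 1 valence electron; Si⁺ still has 3 valence electrons.
All are still removing valence electrons, so compare the +1 ions as you would atoms: IE_2 generally rises across a period (higher Z_eff) and falls down a group (larger shell), subject to the usual subshell exceptions.
Valence configurations: O⁺ [He]2s²2p³, Ca⁺ [Ar]4s¹, Be⁺ [He]2s¹, Si⁺ [Ne]3s²3p¹.
Approximate IE_2 values (kJ/mol): O 3388, Ca 1145, Be 1757, Si 1577.
Overall IE_2 order: Ca < Si < Be < O.

Ca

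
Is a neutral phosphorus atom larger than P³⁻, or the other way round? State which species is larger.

P³⁻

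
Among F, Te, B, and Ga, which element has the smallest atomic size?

B is in period 2, group 13; F is in period 2, group 17; Ga is in period 4, group 13; Te is in period 5, group 16.
Atomic radius shrinks across a period as nuclear charge pulls the same shell inward, and grows down a group as new shells are added.
These span different periods and groups, so the two trends combine.
B > F: both are in period 2; the period trend gives B the larger value.
Ga > B: they share group 13; the group trend gives Ga the larger value.
Te > Ga: period and group pull opposite ways; the down-group shift dominates (136 vs 124 pm).
For reference (pm): B 85, F 64, Ga 124, Te 136.
The smallest atomic size among these belongs to F.

F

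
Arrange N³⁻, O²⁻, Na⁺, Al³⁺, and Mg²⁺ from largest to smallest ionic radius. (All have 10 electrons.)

N³⁻ > O²⁻ > Na⁺ > Mg²⁺ > Al³⁺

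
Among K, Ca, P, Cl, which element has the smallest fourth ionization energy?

P

The fourth ionization energy removes an electron from the +3 ion. For each element: K³⁺ is already 2 electrons into the core; Ca³⁺ is already 1 electron into the core; P³⁺ still has 2 valence electrons; Cl³⁺ still has 4 valence electrons.
Breaking into a closed-shell core is much more expensive than removing a leftover valence electron — K and Ca have the largest IE_4 here.
Valence configurations: P³⁺ [Ne]3s², Cl³⁺ [Ne]3s²3p².
Approximate IE_4 values (kJ/mol): K 5877, Ca 6491, P 4964, Cl 5159.
Putting it together, IE_4: P < Cl < K < Ca.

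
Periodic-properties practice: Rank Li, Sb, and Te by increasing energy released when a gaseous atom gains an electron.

Li is in period 2, group 1; Sb is in period 5, group 15; Te is in period 5, group 16.
Electron affinity generally becomes more exothermic across a period toward the halogens and less exothermic down a group.
Neither a single period nor a single group — weigh both effects.
Sb > Li: period and group pull opposite ways; the across-period shift dominates (103 vs 60 kJ/mol).
Te > Sb: both are in period 5; the period trend gives Te the larger value.
Tabulated electron affinity (kJ/mol): Li 60, Sb 103, Te 190.
So from lowest to highest: Li < Sb < Te.

Li < Sb < Te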